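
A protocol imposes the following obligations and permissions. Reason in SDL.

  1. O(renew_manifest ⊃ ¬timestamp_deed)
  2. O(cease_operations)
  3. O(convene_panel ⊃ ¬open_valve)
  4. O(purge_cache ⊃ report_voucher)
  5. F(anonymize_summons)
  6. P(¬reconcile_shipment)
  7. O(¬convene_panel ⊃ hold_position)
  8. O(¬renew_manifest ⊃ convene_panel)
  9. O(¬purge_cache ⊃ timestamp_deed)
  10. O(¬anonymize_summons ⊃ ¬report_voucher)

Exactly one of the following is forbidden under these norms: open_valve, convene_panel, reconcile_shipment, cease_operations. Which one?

open_valve

F(anonymize_summons) at premise 5 means O(¬anonymize_summons).
Applying K to premise 10 (O(¬anonymize_summons ⊃ ¬report_voucher)) and O(¬anonymize_summons) yields O(¬report_voucher).
Premise 4 is O(purge_cache ⊃ report_voucher); contrapositively O(¬report_voucher ⊃ ¬purge_cache). Since O(¬report_voucher) holds, K gives O(¬purge_cache).
Applying K to premise 9 (O(¬purge_cache ⊃ timestamp_deed)) and O(¬purge_cache) yields O(timestamp_deed).
The contrapositive of premise 1 (O(renew_manifest ⊃ ¬timestamp_deed)) is O(timestamp_deed ⊃ ¬renew_manifest), and O(timestamp_deed) is already established, so O(¬renew_manifest).
With premise 8, O(¬renew_manifest ⊃ convene_panel), the K-axiom yields O(convene_panel).
With premise 3, O(convene_panel ⊃ ¬open_valve), the K-axiom yields O(¬open_valve).
So O(¬open_valve) holds, i.e. open_valve is forbidden. None of the other listed options is forbidden under the premises.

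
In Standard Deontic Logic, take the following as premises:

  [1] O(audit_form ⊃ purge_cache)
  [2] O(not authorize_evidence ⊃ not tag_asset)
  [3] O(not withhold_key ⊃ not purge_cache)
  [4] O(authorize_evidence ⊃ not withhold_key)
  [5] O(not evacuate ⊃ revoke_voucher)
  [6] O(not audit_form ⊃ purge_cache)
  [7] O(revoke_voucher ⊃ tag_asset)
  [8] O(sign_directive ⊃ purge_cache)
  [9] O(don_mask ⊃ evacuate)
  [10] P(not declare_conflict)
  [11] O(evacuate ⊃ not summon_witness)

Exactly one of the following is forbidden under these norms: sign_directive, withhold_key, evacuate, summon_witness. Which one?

Premises 1 and 6 cover both cases: O(audit_form ⊃ purge_cache) and O(not audit_form ⊃ purge_cache). Since audit_form ∨ not audit_form is a tautology, O(purge_cache) follows.
The contrapositive of premise 3 (O(not withhold_key ⊃ not purge_cache)) is O(purge_cache ⊃ withhold_key), and O(purge_cache) is already established, so O(withhold_key).
Premise 4, O(authorize_evidence ⊃ not withhold_key), contraposes to O(withhold_key ⊃ not authorize_evidence); with O(withhold_key) we get O(not authorize_evidence).
Premise 2 is O(not authorize_evidence ⊃ not tag_asset); since O(not authorize_evidence), deontic closure gives O(not tag_asset).
Premise 7, O(revoke_voucher ⊃ tag_asset), contraposes to O(not tag_asset ⊃ not revoke_voucher); with O(not tag_asset) we get O(not revoke_voucher).
The contrapositive of premise 5 (O(not evacuate ⊃ revoke_voucher)) is O(not revoke_voucher ⊃ evacuate), and O(not revoke_voucher) is already established, so O(evacuate).
With premise 11, O(evacuate ⊃ not summon_witness), the K-axiom yields O(not summon_witness).
So O(not summon_witness) holds, i.e. summon_witness is forbidden. None of the other listed options is forbidden under the premises.

summon_witness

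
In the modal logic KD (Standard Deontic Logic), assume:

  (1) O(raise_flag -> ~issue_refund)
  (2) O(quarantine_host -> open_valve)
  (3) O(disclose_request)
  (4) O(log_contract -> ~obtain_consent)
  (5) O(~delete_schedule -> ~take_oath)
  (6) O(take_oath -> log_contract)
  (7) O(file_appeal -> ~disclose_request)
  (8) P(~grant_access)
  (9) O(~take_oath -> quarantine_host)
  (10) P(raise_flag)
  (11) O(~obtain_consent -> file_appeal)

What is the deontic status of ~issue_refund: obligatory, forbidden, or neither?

Premise 1 is O(raise_flag -> ~issue_refund), but O(raise_flag) is not derivable from the premises (the permission P(raise_flag) asserts only ~O(~raise_flag), not O(raise_flag)), so it does not yield O(~issue_refund).
No premise or chain of K-axiom applications forces O(~issue_refund), and none forces O(issue_refund). So ~issue_refund is neither obligatory nor forbidden under these norms.

Neither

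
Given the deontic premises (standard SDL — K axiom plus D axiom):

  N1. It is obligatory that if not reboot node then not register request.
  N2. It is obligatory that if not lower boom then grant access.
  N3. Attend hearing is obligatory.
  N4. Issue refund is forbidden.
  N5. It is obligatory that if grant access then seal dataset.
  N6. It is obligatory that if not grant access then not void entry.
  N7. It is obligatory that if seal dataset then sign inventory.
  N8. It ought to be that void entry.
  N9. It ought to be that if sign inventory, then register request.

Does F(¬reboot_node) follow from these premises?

Premise 8 states O(void_entry) outright.
Premise 6, O(¬grant_access → ¬void_entry), contraposes to O(void_entry → grant_access); with O(void_entry) we get O(grant_access).
From O(grant_access) and premise 5, O(grant_access → seal_dataset), we obtain O(seal_dataset).
Applying K to premise 7 (O(seal_dataset → sign_inventory)) and O(seal_dataset) yields O(sign_inventory).
Premise 9 is O(sign_inventory → register_request); since O(sign_inventory), deontic closure gives O(register_request).
Premise 1, O(¬reboot_node → ¬register_request), contraposes to O(register_request → reboot_node); with O(register_request) we get O(reboot_node).
Premises 2, 3, 4 do not contribute to this derivation.
So O(reboot_node) holds, i.e. F(¬reboot_node). The claim follows.

Yes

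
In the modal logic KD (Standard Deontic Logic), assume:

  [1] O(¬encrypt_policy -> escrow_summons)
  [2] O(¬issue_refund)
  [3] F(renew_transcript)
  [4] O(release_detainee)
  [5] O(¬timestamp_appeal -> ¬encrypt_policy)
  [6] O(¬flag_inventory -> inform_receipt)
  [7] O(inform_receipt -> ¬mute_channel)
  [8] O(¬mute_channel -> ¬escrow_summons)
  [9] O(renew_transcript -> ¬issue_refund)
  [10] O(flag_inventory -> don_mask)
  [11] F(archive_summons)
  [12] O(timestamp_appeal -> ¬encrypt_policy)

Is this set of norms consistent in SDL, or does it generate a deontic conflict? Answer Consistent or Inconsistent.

Consistent

Premise 9 is O(renew_transcript -> ¬issue_refund); even if O(¬issue_refund) held, inferring O(renew_transcript) would be affirming the consequent — invalid.
So O(renew_transcript) is not derivable, and the apparent clash with O(¬renew_transcript) does not arise.
A world satisfying every obligation exists (e.g. archive_summons=false, don_mask=true, encrypt_policy=false, escrow_summons=true, flag_inventory=true, inform_receipt=false, issue_refund=false, mute_channel=true, release_detainee=true, renew_transcript=false, timestamp_appeal=false); no atom is both obligatory and forbidden, so the set is consistent.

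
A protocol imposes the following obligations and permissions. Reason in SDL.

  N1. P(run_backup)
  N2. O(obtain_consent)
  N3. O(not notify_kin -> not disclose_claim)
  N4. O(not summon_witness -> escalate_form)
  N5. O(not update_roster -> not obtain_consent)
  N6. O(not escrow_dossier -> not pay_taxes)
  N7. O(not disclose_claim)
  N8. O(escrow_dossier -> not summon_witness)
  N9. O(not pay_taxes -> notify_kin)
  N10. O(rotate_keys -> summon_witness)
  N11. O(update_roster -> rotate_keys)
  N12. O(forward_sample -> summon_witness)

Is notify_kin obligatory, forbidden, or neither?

Obligatory

Premise 2 gives O(obtain_consent).
Premise 5, O(not update_roster -> not obtain_consent), contraposes to O(obtain_consent -> update_roster); with O(obtain_consent) we get O(update_roster).
Applying K to premise 11 (O(update_roster -> rotate_keys)) and O(update_roster) yields O(rotate_keys).
Applying K to premise 10 (O(rotate_keys -> summon_witness)) and O(rotate_keys) yields O(summon_witness).
The contrapositive of premise 8 (O(escrow_dossier -> not summon_witness)) is O(summon_witness -> not escrow_dossier), and O(summon_witness) is already established, so O(not escrow_dossier).
Premise 6 is O(not escrow_dossier -> not pay_taxes); since O(not escrow_dossier), deontic closure gives O(not pay_taxes).
Applying K to premise 9 (O(not pay_taxes -> notify_kin)) and O(not pay_taxes) yields O(notify_kin).
Premises 1, 3, 4, 7, 12 do not contribute to this derivation.
Hence notify_kin is obligatory.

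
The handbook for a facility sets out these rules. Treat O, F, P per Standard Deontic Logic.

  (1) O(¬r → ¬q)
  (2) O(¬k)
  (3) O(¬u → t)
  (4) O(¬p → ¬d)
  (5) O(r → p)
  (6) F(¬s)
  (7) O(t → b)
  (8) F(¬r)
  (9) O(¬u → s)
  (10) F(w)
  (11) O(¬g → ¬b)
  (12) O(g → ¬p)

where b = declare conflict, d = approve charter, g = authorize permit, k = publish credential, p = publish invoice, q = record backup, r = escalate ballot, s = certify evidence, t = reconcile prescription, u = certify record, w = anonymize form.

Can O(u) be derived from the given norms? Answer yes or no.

Yes

Premise 8 is F(¬r), i.e. O(r).
Applying K to premise 5 (O(r → p)) and O(r) yields O(p).
Premise 12, O(g → ¬p), contraposes to O(p → ¬g); with O(p) we get O(¬g).
Applying K to premise 11 (O(¬g → ¬b)) and O(¬g) yields O(¬b).
The contrapositive of premise 7 (O(t → b)) is O(¬b → ¬t), and O(¬b) is already established, so O(¬t).
Premise 3, O(¬u → t), contraposes to O(¬t → u); with O(¬t) we get O(u).
Premises 1, 2, 4, 6, 9, 10 do not contribute to this derivation.
So O(u) follows.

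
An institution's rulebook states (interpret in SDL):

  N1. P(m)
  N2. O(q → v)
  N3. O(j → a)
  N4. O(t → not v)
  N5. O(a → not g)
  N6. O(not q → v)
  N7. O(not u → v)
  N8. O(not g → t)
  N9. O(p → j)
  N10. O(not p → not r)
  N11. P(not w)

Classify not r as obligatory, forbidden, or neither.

Premises 2 and 6 cover both cases: O(q → v) and O(not q → v). Since q ∨ not q is a tautology, O(v) follows.
Premise 4 is O(t → not v); contrapositively O(v → not t). Since O(v) holds, K gives O(not t).
Premise 8 is O(not g → t); contrapositively O(not t → g). Since O(not t) holds, K gives O(g).
The contrapositive of premise 5 (O(a → not g)) is O(g → not a), and O(g) is already established, so O(not a).
Premise 3 is O(j → a); contrapositively O(not a → not j). Since O(not a) holds, K gives O(not j).
The contrapositive of premise 9 (O(p → j)) is O(not j → not p), and O(not j) is already established, so O(not p).
Premise 10 is O(not p → not r); since O(not p), deontic closure gives O(not r).
Premises 1, 7, 11 do not contribute to this derivation.
Hence not r is obligatory.

Obligatory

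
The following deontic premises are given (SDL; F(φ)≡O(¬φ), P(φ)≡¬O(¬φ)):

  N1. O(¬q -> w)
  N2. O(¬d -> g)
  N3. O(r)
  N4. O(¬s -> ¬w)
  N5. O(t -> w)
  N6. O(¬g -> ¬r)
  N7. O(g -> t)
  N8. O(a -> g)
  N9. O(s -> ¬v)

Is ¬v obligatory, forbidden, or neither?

Premise 3 gives O(r).
Premise 6, O(¬g -> ¬r), contraposes to O(r -> g); with O(r) we get O(g).
With premise 7, O(g -> t), the K-axiom yields O(t).
With premise 5, O(t -> w), the K-axiom yields O(w).
Premise 4 is O(¬s -> ¬w); contrapositively O(w -> s). Since O(w) holds, K gives O(s).
Applying K to premise 9 (O(s -> ¬v)) and O(s) yields O(¬v).
Premises 1, 2, 8 do not contribute to this derivation.
Hence ¬v is obligatory.

Obligatory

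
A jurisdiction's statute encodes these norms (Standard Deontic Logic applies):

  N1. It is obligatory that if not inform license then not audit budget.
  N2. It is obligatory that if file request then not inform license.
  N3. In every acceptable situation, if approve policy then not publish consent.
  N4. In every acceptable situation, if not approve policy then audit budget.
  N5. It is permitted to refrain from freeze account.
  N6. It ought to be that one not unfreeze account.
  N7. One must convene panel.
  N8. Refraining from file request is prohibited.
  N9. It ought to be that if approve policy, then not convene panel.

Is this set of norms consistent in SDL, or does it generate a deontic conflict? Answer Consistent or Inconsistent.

From premise 7 we have O(convene_panel).
Premise 9, O(approve_policy → ¬convene_panel), contraposes to O(convene_panel → ¬approve_policy); with O(convene_panel) we get O(¬approve_policy).
From O(¬approve_policy) and premise 4, O(¬approve_policy → audit_budget), we obtain O(audit_budget).
Premise 1 is O(¬inform_license → ¬audit_budget); contrapositively O(audit_budget → inform_license). Since O(audit_budget) holds, K gives O(inform_license).
Premise 2, O(file_request → ¬inform_license), contraposes to O(inform_license → ¬file_request); with O(inform_license) we get O(¬file_request).
However, F(¬file_request) at premise 8 amounts to O(file_request).
We now have both O(¬file_request) and O(file_request) — file_request is simultaneously obligatory and forbidden, violating the D-axiom.

Inconsistent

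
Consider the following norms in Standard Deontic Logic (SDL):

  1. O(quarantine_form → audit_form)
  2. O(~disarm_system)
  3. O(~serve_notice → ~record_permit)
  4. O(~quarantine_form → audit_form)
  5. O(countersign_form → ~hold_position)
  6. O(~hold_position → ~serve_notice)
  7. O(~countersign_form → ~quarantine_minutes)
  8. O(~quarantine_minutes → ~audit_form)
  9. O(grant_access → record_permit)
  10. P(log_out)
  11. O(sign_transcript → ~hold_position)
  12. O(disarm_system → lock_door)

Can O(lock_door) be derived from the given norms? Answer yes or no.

Premise 12 is O(disarm_system → lock_door), but O(disarm_system) is not derivable from the premises, so it does not yield O(lock_door).
No other premise forces O(lock_door). An ideal world satisfying every premise can still have lock_door false, so O(lock_door) is not derivable.

No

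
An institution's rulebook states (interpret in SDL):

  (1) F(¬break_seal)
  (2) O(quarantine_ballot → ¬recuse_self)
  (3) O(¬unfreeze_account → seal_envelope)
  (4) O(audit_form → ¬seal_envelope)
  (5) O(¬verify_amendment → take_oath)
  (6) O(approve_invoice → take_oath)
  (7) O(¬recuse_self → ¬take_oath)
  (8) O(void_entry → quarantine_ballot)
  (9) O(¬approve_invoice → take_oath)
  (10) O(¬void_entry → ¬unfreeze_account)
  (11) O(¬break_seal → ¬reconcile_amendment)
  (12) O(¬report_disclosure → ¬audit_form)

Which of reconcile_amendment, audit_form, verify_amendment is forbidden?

Premises 6 and 9 are O(approve_invoice → take_oath) and O(¬approve_invoice → take_oath); every ideal world satisfies approve_invoice or ¬approve_invoice, so in either case take_oath holds — hence O(take_oath).
Premise 7, O(¬recuse_self → ¬take_oath), contraposes to O(take_oath → recuse_self); with O(take_oath) we get O(recuse_self).
The contrapositive of premise 2 (O(quarantine_ballot → ¬recuse_self)) is O(recuse_self → ¬quarantine_ballot), and O(recuse_self) is already established, so O(¬quarantine_ballot).
Premise 8, O(void_entry → quarantine_ballot), contraposes to O(¬quarantine_ballot → ¬void_entry); with O(¬quarantine_ballot) we get O(¬void_entry).
Premise 10 is O(¬void_entry → ¬unfreeze_account); since O(¬void_entry), deontic closure gives O(¬unfreeze_account).
Applying K to premise 3 (O(¬unfreeze_account → seal_envelope)) and O(¬unfreeze_account) yields O(seal_envelope).
The contrapositive of premise 4 (O(audit_form → ¬seal_envelope)) is O(seal_envelope → ¬audit_form), and O(seal_envelope) is already established, so O(¬audit_form).
So O(¬audit_form) holds, i.e. audit_form is forbidden. None of the other listed options is forbidden under the premises.

audit_form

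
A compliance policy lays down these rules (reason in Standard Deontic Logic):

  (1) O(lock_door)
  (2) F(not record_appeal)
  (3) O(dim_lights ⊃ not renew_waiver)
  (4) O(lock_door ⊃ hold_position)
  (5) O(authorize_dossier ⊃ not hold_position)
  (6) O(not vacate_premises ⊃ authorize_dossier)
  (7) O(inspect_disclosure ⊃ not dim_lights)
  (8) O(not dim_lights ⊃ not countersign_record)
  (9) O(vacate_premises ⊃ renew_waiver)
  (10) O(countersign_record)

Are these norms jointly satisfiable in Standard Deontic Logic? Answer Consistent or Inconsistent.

Premise 1 gives O(lock_door).
With premise 4, O(lock_door ⊃ hold_position), the K-axiom yields O(hold_position).
Premise 5, O(authorize_dossier ⊃ not hold_position), contraposes to O(hold_position ⊃ not authorize_dossier); with O(hold_position) we get O(not authorize_dossier).
Premise 6 is O(not vacate_premises ⊃ authorize_dossier); contrapositively O(not authorize_dossier ⊃ vacate_premises). Since O(not authorize_dossier) holds, K gives O(vacate_premises).
With premise 9, O(vacate_premises ⊃ renew_waiver), the K-axiom yields O(renew_waiver).
The contrapositive of premise 3 (O(dim_lights ⊃ not renew_waiver)) is O(renew_waiver ⊃ not dim_lights), and O(renew_waiver) is already established, so O(not dim_lights).
From O(not dim_lights) and premise 8, O(not dim_lights ⊃ not countersign_record), we obtain O(not countersign_record).
But premise 10 directly asserts O(countersign_record).
We now have both O(not countersign_record) and O(countersign_record) — countersign_record is simultaneously obligatory and forbidden, violating the D-axiom.

Inconsistent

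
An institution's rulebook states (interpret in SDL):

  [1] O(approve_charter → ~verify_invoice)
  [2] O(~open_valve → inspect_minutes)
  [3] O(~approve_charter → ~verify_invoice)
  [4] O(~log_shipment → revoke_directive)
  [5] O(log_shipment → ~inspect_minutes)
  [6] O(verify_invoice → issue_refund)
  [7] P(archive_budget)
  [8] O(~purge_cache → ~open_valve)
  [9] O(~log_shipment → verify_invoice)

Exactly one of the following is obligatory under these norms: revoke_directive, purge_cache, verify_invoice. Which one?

purge_cache

Premises 1 and 3 are O(approve_charter → ~verify_invoice) and O(~approve_charter → ~verify_invoice); every ideal world satisfies approve_charter or ~approve_charter, so in either case ~verify_invoice holds — hence O(~verify_invoice).
The contrapositive of premise 9 (O(~log_shipment → verify_invoice)) is O(~verify_invoice → log_shipment), and O(~verify_invoice) is already established, so O(log_shipment).
Premise 5 is O(log_shipment → ~inspect_minutes); since O(log_shipment), deontic closure gives O(~inspect_minutes).
The contrapositive of premise 2 (O(~open_valve → inspect_minutes)) is O(~inspect_minutes → open_valve), and O(~inspect_minutes) is already established, so O(open_valve).
Premise 8 is O(~purge_cache → ~open_valve); contrapositively O(open_valve → purge_cache). Since O(open_valve) holds, K gives O(purge_cache).
So O(purge_cache) holds — purge_cache is obligatory. None of the other listed options is made obligatory by any chain of premises.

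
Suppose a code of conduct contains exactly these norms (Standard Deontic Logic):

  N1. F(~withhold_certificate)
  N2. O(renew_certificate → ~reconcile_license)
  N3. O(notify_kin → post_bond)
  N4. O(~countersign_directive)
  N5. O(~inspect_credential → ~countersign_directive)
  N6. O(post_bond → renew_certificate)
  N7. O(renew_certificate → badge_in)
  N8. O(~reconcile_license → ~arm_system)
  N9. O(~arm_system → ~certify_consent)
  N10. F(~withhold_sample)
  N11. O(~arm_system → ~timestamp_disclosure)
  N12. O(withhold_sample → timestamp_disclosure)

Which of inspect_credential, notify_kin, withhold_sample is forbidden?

notify_kin

Premise 10 is F(~withhold_sample), i.e. O(withhold_sample).
From O(withhold_sample) and premise 12, O(withhold_sample → timestamp_disclosure), we obtain O(timestamp_disclosure).
Premise 11 is O(~arm_system → ~timestamp_disclosure); contrapositively O(timestamp_disclosure → arm_system). Since O(timestamp_disclosure) holds, K gives O(arm_system).
Premise 8 is O(~reconcile_license → ~arm_system); contrapositively O(arm_system → reconcile_license). Since O(arm_system) holds, K gives O(reconcile_license).
Premise 2, O(renew_certificate → ~reconcile_license), contraposes to O(reconcile_license → ~renew_certificate); with O(reconcile_license) we get O(~renew_certificate).
Premise 6 is O(post_bond → renew_certificate); contrapositively O(~renew_certificate → ~post_bond). Since O(~renew_certificate) holds, K gives O(~post_bond).
Premise 3 is O(notify_kin → post_bond); contrapositively O(~post_bond → ~notify_kin). Since O(~post_bond) holds, K gives O(~notify_kin).
So O(~notify_kin) holds, i.e. notify_kin is forbidden. None of the other listed options is forbidden under the premises.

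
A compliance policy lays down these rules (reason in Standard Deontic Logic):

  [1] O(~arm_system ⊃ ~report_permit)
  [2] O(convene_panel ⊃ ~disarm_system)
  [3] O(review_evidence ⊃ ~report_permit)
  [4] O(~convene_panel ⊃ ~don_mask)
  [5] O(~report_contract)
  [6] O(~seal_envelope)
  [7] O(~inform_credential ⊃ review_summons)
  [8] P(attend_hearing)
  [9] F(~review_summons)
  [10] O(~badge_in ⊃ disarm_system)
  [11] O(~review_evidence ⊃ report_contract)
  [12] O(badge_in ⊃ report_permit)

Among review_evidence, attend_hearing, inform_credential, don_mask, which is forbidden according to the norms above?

don_mask

Premise 5 states O(~report_contract) outright.
The contrapositive of premise 11 (O(~review_evidence ⊃ report_contract)) is O(~report_contract ⊃ review_evidence), and O(~report_contract) is already established, so O(review_evidence).
Premise 3 is O(review_evidence ⊃ ~report_permit); since O(review_evidence), deontic closure gives O(~report_permit).
Premise 12, O(badge_in ⊃ report_permit), contraposes to O(~report_permit ⊃ ~badge_in); with O(~report_permit) we get O(~badge_in).
With premise 10, O(~badge_in ⊃ disarm_system), the K-axiom yields O(disarm_system).
The contrapositive of premise 2 (O(convene_panel ⊃ ~disarm_system)) is O(disarm_system ⊃ ~convene_panel), and O(disarm_system) is already established, so O(~convene_panel).
With premise 4, O(~convene_panel ⊃ ~don_mask), the K-axiom yields O(~don_mask).
So O(~don_mask) holds, i.e. don_mask is forbidden. None of the other listed options is forbidden under the premises.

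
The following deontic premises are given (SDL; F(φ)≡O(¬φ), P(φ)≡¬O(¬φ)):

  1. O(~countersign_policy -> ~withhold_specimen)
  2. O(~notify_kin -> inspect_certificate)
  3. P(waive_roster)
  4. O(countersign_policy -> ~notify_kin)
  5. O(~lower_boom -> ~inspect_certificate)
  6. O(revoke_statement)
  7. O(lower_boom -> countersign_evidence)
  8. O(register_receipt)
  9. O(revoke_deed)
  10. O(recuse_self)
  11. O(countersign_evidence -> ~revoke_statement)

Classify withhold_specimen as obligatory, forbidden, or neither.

Forbidden

From premise 6 we have O(revoke_statement).
Premise 11, O(countersign_evidence -> ~revoke_statement), contraposes to O(revoke_statement -> ~countersign_evidence); with O(revoke_statement) we get O(~countersign_evidence).
The contrapositive of premise 7 (O(lower_boom -> countersign_evidence)) is O(~countersign_evidence -> ~lower_boom), and O(~countersign_evidence) is already established, so O(~lower_boom).
With premise 5, O(~lower_boom -> ~inspect_certificate), the K-axiom yields O(~inspect_certificate).
Premise 2 is O(~notify_kin -> inspect_certificate); contrapositively O(~inspect_certificate -> notify_kin). Since O(~inspect_certificate) holds, K gives O(notify_kin).
Premise 4 is O(countersign_policy -> ~notify_kin); contrapositively O(notify_kin -> ~countersign_policy). Since O(notify_kin) holds, K gives O(~countersign_policy).
From O(~countersign_policy) and premise 1, O(~countersign_policy -> ~withhold_specimen), we obtain O(~withhold_specimen).
Premises 3, 8, 9, 10 do not contribute to this derivation.
Thus O(~withhold_specimen), which is F(withhold_specimen): withhold_specimen is forbidden.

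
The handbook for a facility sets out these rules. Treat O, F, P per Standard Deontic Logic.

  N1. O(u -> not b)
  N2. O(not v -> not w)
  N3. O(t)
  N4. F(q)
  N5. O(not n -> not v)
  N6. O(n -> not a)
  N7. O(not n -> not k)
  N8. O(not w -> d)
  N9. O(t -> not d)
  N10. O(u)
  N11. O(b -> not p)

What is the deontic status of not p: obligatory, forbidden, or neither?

Neither

Premise 11 is O(b -> not p), but O(b) is not derivable from the premises, so it does not yield O(not p).
No premise or chain of K-axiom applications forces O(not p), and none forces O(p). So not p is neither obligatory nor forbidden under these norms.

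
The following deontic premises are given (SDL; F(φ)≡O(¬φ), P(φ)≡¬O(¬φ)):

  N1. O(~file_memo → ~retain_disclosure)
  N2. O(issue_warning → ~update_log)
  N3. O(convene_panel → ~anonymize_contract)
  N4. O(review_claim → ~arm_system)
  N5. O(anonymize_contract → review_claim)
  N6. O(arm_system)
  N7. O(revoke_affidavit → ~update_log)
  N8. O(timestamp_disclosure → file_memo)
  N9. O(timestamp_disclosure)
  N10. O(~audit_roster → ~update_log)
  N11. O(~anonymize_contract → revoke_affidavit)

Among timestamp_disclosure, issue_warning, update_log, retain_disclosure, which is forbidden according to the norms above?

update_log

Premise 6 states O(arm_system) outright.
The contrapositive of premise 4 (O(review_claim → ~arm_system)) is O(arm_system → ~review_claim), and O(arm_system) is already established, so O(~review_claim).
The contrapositive of premise 5 (O(anonymize_contract → review_claim)) is O(~review_claim → ~anonymize_contract), and O(~review_claim) is already established, so O(~anonymize_contract).
Premise 11 is O(~anonymize_contract → revoke_affidavit); since O(~anonymize_contract), deontic closure gives O(revoke_affidavit).
Applying K to premise 7 (O(revoke_affidavit → ~update_log)) and O(revoke_affidavit) yields O(~update_log).
So O(~update_log) holds, i.e. update_log is forbidden. None of the other listed options is forbidden under the premises.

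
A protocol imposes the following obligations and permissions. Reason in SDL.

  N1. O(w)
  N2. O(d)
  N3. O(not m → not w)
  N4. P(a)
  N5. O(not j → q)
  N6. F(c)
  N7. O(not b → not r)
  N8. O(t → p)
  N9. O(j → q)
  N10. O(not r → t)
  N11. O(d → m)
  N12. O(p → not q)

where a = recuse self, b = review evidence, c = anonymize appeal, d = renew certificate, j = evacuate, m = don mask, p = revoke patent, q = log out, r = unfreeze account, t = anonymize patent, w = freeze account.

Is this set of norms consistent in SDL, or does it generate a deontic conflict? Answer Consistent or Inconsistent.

Premise 3 is O(not m → not w), but O(not m) is not derivable from the premises, so it does not yield O(not w).
So O(not w) is not derivable, and the apparent clash with O(w) does not arise.
A world satisfying every obligation exists (e.g. a=false, b=true, c=false, d=true, j=false, m=true, p=false, q=true, r=true, t=false, w=true); no atom is both obligatory and forbidden, so the set is consistent.

Consistent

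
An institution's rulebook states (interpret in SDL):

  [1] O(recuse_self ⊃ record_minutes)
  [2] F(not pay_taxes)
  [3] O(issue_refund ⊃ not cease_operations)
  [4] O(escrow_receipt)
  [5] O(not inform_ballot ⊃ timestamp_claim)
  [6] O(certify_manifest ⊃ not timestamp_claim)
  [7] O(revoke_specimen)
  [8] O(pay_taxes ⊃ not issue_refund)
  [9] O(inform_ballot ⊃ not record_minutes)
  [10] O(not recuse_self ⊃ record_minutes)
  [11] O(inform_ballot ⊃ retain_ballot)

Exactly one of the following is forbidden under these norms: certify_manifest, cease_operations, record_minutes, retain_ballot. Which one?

Premises 10 and 1 cover both cases: O(not recuse_self ⊃ record_minutes) and O(recuse_self ⊃ record_minutes). Since not recuse_self ∨ recuse_self is a tautology, O(record_minutes) follows.
Premise 9, O(inform_ballot ⊃ not record_minutes), contraposes to O(record_minutes ⊃ not inform_ballot); with O(record_minutes) we get O(not inform_ballot).
With premise 5, O(not inform_ballot ⊃ timestamp_claim), the K-axiom yields O(timestamp_claim).
Premise 6, O(certify_manifest ⊃ not timestamp_claim), contraposes to O(timestamp_claim ⊃ not certify_manifest); with O(timestamp_claim) we get O(not certify_manifest).
So O(not certify_manifest) holds, i.e. certify_manifest is forbidden. None of the other listed options is forbidden under the premises.

certify_manifest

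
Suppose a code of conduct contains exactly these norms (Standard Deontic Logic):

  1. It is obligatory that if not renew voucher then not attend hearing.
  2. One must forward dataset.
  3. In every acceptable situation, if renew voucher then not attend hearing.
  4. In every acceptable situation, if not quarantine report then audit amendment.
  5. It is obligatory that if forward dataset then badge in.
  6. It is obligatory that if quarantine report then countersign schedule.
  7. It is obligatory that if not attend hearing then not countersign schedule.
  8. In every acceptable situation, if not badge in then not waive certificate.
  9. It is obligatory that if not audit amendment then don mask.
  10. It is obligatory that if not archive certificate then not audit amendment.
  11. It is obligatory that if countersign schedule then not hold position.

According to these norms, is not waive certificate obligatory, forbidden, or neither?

Neither

Premise 8 is O(¬badge_in → ¬waive_certificate), but O(¬badge_in) is not derivable from the premises, so it does not yield O(¬waive_certificate).
No premise or chain of K-axiom applications forces O(¬waive_certificate), and none forces O(waive_certificate). So ¬waive_certificate is neither obligatory nor forbidden under these norms.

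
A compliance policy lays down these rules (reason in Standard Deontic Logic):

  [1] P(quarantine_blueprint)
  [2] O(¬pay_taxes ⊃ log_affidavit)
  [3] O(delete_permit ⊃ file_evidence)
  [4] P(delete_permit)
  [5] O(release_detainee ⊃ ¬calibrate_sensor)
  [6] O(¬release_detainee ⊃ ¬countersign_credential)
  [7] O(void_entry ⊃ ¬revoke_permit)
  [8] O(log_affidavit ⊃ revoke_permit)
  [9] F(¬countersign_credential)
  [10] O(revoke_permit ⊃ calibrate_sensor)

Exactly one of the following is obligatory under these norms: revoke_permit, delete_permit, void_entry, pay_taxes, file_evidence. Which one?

pay_taxes

Premise 9 is F(¬countersign_credential), i.e. O(countersign_credential).
Premise 6, O(¬release_detainee ⊃ ¬countersign_credential), contraposes to O(countersign_credential ⊃ release_detainee); with O(countersign_credential) we get O(release_detainee).
From O(release_detainee) and premise 5, O(release_detainee ⊃ ¬calibrate_sensor), we obtain O(¬calibrate_sensor).
Premise 10, O(revoke_permit ⊃ calibrate_sensor), contraposes to O(¬calibrate_sensor ⊃ ¬revoke_permit); with O(¬calibrate_sensor) we get O(¬revoke_permit).
Premise 8 is O(log_affidavit ⊃ revoke_permit); contrapositively O(¬revoke_permit ⊃ ¬log_affidavit). Since O(¬revoke_permit) holds, K gives O(¬log_affidavit).
The contrapositive of premise 2 (O(¬pay_taxes ⊃ log_affidavit)) is O(¬log_affidavit ⊃ pay_taxes), and O(¬log_affidavit) is already established, so O(pay_taxes).
So O(pay_taxes) holds — pay_taxes is obligatory. None of the other listed options is made obligatory by any chain of premises.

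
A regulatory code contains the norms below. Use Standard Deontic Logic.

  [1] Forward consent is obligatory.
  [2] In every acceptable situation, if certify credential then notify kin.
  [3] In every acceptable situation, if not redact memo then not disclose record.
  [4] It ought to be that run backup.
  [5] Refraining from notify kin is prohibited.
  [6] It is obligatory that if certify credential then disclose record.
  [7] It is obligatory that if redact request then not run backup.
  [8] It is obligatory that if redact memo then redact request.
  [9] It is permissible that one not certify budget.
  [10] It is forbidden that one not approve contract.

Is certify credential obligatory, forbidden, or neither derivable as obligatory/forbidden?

Forbidden

From premise 4 we have O(run_backup).
Premise 7 is O(redact_request → ¬run_backup); contrapositively O(run_backup → ¬redact_request). Since O(run_backup) holds, K gives O(¬redact_request).
Premise 8, O(redact_memo → redact_request), contraposes to O(¬redact_request → ¬redact_memo); with O(¬redact_request) we get O(¬redact_memo).
Premise 3 is O(¬redact_memo → ¬disclose_record); since O(¬redact_memo), deontic closure gives O(¬disclose_record).
The contrapositive of premise 6 (O(certify_credential → disclose_record)) is O(¬disclose_record → ¬certify_credential), and O(¬disclose_record) is already established, so O(¬certify_credential).
Premises 1, 2, 5, 9, 10 do not contribute to this derivation.
Thus O(¬certify_credential), which is F(certify_credential): certify_credential is forbidden.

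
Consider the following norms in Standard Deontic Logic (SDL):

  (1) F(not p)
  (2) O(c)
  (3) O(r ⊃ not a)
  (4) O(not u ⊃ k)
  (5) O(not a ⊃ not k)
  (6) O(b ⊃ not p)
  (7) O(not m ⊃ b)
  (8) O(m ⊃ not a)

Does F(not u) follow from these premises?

Premise 1 is F(not p), i.e. O(p).
The contrapositive of premise 6 (O(b ⊃ not p)) is O(p ⊃ not b), and O(p) is already established, so O(not b).
Premise 7, O(not m ⊃ b), contraposes to O(not b ⊃ m); with O(not b) we get O(m).
Applying K to premise 8 (O(m ⊃ not a)) and O(m) yields O(not a).
From O(not a) and premise 5, O(not a ⊃ not k), we obtain O(not k).
Premise 4 is O(not u ⊃ k); contrapositively O(not k ⊃ u). Since O(not k) holds, K gives O(u).
Premises 2, 3 do not contribute to this derivation.
So O(u) holds, i.e. F(not u). The claim follows.

Yes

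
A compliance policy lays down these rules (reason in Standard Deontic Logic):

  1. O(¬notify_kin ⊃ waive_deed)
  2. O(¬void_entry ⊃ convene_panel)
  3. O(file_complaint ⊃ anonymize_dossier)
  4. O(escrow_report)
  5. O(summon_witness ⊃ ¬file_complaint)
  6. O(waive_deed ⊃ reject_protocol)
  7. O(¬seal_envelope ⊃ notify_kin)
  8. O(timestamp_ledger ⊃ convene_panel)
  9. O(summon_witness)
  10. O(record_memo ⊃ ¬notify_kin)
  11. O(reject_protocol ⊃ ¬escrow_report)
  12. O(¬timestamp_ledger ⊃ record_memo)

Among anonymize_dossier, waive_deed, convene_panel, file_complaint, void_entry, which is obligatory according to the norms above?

Premise 4 states O(escrow_report) outright.
The contrapositive of premise 11 (O(reject_protocol ⊃ ¬escrow_report)) is O(escrow_report ⊃ ¬reject_protocol), and O(escrow_report) is already established, so O(¬reject_protocol).
Premise 6 is O(waive_deed ⊃ reject_protocol); contrapositively O(¬reject_protocol ⊃ ¬waive_deed). Since O(¬reject_protocol) holds, K gives O(¬waive_deed).
The contrapositive of premise 1 (O(¬notify_kin ⊃ waive_deed)) is O(¬waive_deed ⊃ notify_kin), and O(¬waive_deed) is already established, so O(notify_kin).
Premise 10 is O(record_memo ⊃ ¬notify_kin); contrapositively O(notify_kin ⊃ ¬record_memo). Since O(notify_kin) holds, K gives O(¬record_memo).
Premise 12, O(¬timestamp_ledger ⊃ record_memo), contraposes to O(¬record_memo ⊃ timestamp_ledger); with O(¬record_memo) we get O(timestamp_ledger).
Applying K to premise 8 (O(timestamp_ledger ⊃ convene_panel)) and O(timestamp_ledger) yields O(convene_panel).
So O(convene_panel) holds — convene_panel is obligatory. None of the other listed options is made obligatory by any chain of premises.

convene_panel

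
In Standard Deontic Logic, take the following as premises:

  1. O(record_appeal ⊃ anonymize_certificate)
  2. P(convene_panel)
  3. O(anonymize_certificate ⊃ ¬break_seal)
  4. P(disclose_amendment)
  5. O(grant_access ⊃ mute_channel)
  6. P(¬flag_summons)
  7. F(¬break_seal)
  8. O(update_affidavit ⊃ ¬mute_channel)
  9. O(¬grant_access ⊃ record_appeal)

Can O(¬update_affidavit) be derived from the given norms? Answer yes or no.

Yes

Premise 7 is F(¬break_seal), i.e. O(break_seal).
Premise 3, O(anonymize_certificate ⊃ ¬break_seal), contraposes to O(break_seal ⊃ ¬anonymize_certificate); with O(break_seal) we get O(¬anonymize_certificate).
The contrapositive of premise 1 (O(record_appeal ⊃ anonymize_certificate)) is O(¬anonymize_certificate ⊃ ¬record_appeal), and O(¬anonymize_certificate) is already established, so O(¬record_appeal).
Premise 9 is O(¬grant_access ⊃ record_appeal); contrapositively O(¬record_appeal ⊃ grant_access). Since O(¬record_appeal) holds, K gives O(grant_access).
Premise 5 is O(grant_access ⊃ mute_channel); since O(grant_access), deontic closure gives O(mute_channel).
The contrapositive of premise 8 (O(update_affidavit ⊃ ¬mute_channel)) is O(mute_channel ⊃ ¬update_affidavit), and O(mute_channel) is already established, so O(¬update_affidavit).
Premises 2, 4, 6 do not contribute to this derivation.
So O(¬update_affidavit) follows.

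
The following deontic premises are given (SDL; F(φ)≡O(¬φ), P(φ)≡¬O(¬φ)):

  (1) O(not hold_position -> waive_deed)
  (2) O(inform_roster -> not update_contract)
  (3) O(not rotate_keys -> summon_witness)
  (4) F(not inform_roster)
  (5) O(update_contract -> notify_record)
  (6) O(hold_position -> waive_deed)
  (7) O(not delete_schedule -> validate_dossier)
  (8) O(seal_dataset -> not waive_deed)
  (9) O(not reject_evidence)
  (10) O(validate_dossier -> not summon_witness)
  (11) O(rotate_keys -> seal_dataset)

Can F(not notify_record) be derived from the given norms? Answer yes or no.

Premise 5 is O(update_contract -> notify_record), but O(update_contract) is not derivable from the premises, so it does not yield O(notify_record).
No other premise forces O(notify_record). An ideal world satisfying every premise can still have not notify_record true, so F(not notify_record) is not derivable.

No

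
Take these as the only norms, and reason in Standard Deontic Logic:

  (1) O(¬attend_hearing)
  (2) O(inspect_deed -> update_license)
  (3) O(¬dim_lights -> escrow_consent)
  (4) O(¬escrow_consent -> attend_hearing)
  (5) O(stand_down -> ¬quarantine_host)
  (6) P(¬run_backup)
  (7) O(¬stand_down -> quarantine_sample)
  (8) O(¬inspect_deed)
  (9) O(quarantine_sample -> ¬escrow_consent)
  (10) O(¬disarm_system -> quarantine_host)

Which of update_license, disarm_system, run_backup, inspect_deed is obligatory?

Premise 1 gives O(¬attend_hearing).
Premise 4 is O(¬escrow_consent -> attend_hearing); contrapositively O(¬attend_hearing -> escrow_consent). Since O(¬attend_hearing) holds, K gives O(escrow_consent).
Premise 9 is O(quarantine_sample -> ¬escrow_consent); contrapositively O(escrow_consent -> ¬quarantine_sample). Since O(escrow_consent) holds, K gives O(¬quarantine_sample).
The contrapositive of premise 7 (O(¬stand_down -> quarantine_sample)) is O(¬quarantine_sample -> stand_down), and O(¬quarantine_sample) is already established, so O(stand_down).
Premise 5 is O(stand_down -> ¬quarantine_host); since O(stand_down), deontic closure gives O(¬quarantine_host).
Premise 10 is O(¬disarm_system -> quarantine_host); contrapositively O(¬quarantine_host -> disarm_system). Since O(¬quarantine_host) holds, K gives O(disarm_system).
So O(disarm_system) holds — disarm_system is obligatory. None of the other listed options is made obligatory by any chain of premises.

disarm_system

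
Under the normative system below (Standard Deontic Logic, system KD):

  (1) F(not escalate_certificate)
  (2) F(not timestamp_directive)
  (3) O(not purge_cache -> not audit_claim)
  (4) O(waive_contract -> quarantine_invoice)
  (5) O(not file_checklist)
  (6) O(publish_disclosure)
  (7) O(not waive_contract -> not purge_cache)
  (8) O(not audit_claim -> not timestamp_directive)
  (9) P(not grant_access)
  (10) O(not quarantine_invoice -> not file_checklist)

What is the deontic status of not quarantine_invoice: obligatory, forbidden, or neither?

Forbidden

Premise 2, F(not timestamp_directive), is equivalent to O(timestamp_directive).
Premise 8 is O(not audit_claim -> not timestamp_directive); contrapositively O(timestamp_directive -> audit_claim). Since O(timestamp_directive) holds, K gives O(audit_claim).
The contrapositive of premise 3 (O(not purge_cache -> not audit_claim)) is O(audit_claim -> purge_cache), and O(audit_claim) is already established, so O(purge_cache).
Premise 7, O(not waive_contract -> not purge_cache), contraposes to O(purge_cache -> waive_contract); with O(purge_cache) we get O(waive_contract).
With premise 4, O(waive_contract -> quarantine_invoice), the K-axiom yields O(quarantine_invoice).
Premises 1, 5, 6, 9, 10 do not contribute to this derivation.
Thus O(quarantine_invoice), which is F(not quarantine_invoice): not quarantine_invoice is forbidden.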